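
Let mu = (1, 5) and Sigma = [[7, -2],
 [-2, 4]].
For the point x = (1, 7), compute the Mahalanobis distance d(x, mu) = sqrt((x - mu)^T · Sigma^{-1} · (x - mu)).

Step 1 — centre the observation: (x - mu) = (0, 2).

Step 2 — invert Sigma. det(Sigma) = 7·4 - (-2)² = 24.
  Sigma^{-1} = (1/det) · [[d, -b], [-b, a]] = [[0.1667, 0.0833],
 [0.0833, 0.2917]].

Step 3 — form the quadratic (x - mu)^T · Sigma^{-1} · (x - mu):
  Sigma^{-1} · (x - mu) = (0.1667, 0.5833).
  (x - mu)^T · [Sigma^{-1} · (x - mu)] = (0)·(0.1667) + (2)·(0.5833) = 1.1667.

Step 4 — take square root: d = √(1.1667) ≈ 1.0801.

d(x, mu) = √(1.1667) ≈ 1.0801


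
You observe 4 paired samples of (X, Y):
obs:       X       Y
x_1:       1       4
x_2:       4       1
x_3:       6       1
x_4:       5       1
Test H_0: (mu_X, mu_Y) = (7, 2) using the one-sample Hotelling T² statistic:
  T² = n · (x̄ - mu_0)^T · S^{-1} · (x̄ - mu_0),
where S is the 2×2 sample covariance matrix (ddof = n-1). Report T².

Step 1 — sample mean vector:
  mean(X) = (1 + 4 + 6 + 5) / 4 = 16/4 = 4
  mean(Y) = (4 + 1 + 1 + 1) / 4 = 7/4 = 1.75
  x̄ = (4, 1.75),  deviation x̄ - mu_0 = (4, 1.75) - (7, 2) = (-3, -0.25).

Step 2 — sample covariance matrix, S[i,j] = (1/(n-1)) · Σ_k (x_{k,i} - mean_i) · (x_{k,j} - mean_j), divisor n-1 = 3:
  S[X,X] = ((-3)·(-3) + (0)·(0) + (2)·(2) + (1)·(1)) / 3 = 14/3 = 4.6667
  S[X,Y] = ((-3)·(2.25) + (0)·(-0.75) + (2)·(-0.75) + (1)·(-0.75)) / 3 = -9/3 = -3
  S[Y,Y] = ((2.25)·(2.25) + (-0.75)·(-0.75) + (-0.75)·(-0.75) + (-0.75)·(-0.75)) / 3 = 6.75/3 = 2.25
  S = [[4.6667, -3],
 [-3, 2.25]].

Step 3 — invert S. det(S) = 4.6667·2.25 - (-3)² = 1.5.
  S^{-1} = (1/det) · [[d, -b], [-b, a]] = [[1.5, 2],
 [2, 3.1111]].

Step 4 — quadratic form (x̄ - mu_0)^T · S^{-1} · (x̄ - mu_0):
  S^{-1} · (x̄ - mu_0) = (-5, -6.7778),
  (x̄ - mu_0)^T · [...] = (-3)·(-5) + (-0.25)·(-6.7778) = 16.6944.

Step 5 — scale by n: T² = 4 · 16.6944 = 66.7778.

T² ≈ 66.7778


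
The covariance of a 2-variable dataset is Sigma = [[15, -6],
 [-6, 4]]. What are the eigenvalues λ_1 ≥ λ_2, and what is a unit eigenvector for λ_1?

Step 1 — characteristic polynomial of 2×2 Sigma:
  det(Sigma - λI) = λ² - trace · λ + det = 0.
  trace = 15 + 4 = 19, det = 15·4 - (-6)² = 24.
Step 2 — discriminant:
  Δ = trace² - 4·det = 361 - 96 = 265.
Step 3 — eigenvalues:
  λ = (trace ± √Δ)/2 = (19 ± 16.2788)/2,
  λ_1 = 17.6394,  λ_2 = 1.3606.

Step 4 — unit eigenvector for λ_1: solve (Sigma - λ_1 I)v = 0. First row:
  (15 - 17.6394)·v_x + (-6)·v_y = 0, i.e. (-2.6394)·v_x + (-6)·v_y = 0,
  so v ∝ (b, λ_1 - a) = (-6, 2.6394); multiply by -1 so the first entry is positive: u = (6, -2.6394).
  ||u|| = √((6)² + (-2.6394)²) = √(42.9665) ≈ 6.5549,
  v_1 = u/||u|| ≈ (0.9153, -0.4027) (||v_1|| = 1).

λ_1 = 17.6394,  λ_2 = 1.3606;  v_1 ≈ (0.9153, -0.4027)


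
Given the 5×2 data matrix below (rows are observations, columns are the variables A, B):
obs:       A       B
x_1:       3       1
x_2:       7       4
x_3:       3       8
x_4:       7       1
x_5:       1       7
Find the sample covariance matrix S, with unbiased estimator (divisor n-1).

Step 1 — column means:
  mean(A) = (3 + 7 + 3 + 7 + 1) / 5 = 21/5 = 4.2
  mean(B) = (1 + 4 + 8 + 1 + 7) / 5 = 21/5 = 4.2

Step 2 — sample covariance S[i,j] = (1/(n-1)) · Σ_k (x_{k,i} - mean_i) · (x_{k,j} - mean_j), with n-1 = 4.
  S[A,A] = ((-1.2)·(-1.2) + (2.8)·(2.8) + (-1.2)·(-1.2) + (2.8)·(2.8) + (-3.2)·(-3.2)) / 4 = 28.8/4 = 7.2
  S[A,B] = ((-1.2)·(-3.2) + (2.8)·(-0.2) + (-1.2)·(3.8) + (2.8)·(-3.2) + (-3.2)·(2.8)) / 4 = -19.2/4 = -4.8
  S[B,B] = ((-3.2)·(-3.2) + (-0.2)·(-0.2) + (3.8)·(3.8) + (-3.2)·(-3.2) + (2.8)·(2.8)) / 4 = 42.8/4 = 10.7

S is symmetric (S[j,i] = S[i,j]). Assembling:

S = [[7.2, -4.8],
 [-4.8, 10.7]]


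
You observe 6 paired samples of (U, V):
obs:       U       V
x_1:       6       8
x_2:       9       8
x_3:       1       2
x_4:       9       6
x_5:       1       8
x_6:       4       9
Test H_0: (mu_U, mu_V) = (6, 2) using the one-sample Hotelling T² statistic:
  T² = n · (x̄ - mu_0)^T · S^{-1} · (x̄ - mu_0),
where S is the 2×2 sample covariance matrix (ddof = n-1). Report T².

Step 1 — sample mean vector:
  mean(U) = (6 + 9 + 1 + 9 + 1 + 4) / 6 = 30/6 = 5
  mean(V) = (8 + 8 + 2 + 6 + 8 + 9) / 6 = 41/6 = 6.8333
  x̄ = (5, 6.8333),  deviation x̄ - mu_0 = (5, 6.8333) - (6, 2) = (-1, 4.8333).

Step 2 — sample covariance matrix, S[i,j] = (1/(n-1)) · Σ_k (x_{k,i} - mean_i) · (x_{k,j} - mean_j), divisor n-1 = 5:
  S[U,U] = ((1)·(1) + (4)·(4) + (-4)·(-4) + (4)·(4) + (-4)·(-4) + (-1)·(-1)) / 5 = 66/5 = 13.2
  S[U,V] = ((1)·(1.1667) + (4)·(1.1667) + (-4)·(-4.8333) + (4)·(-0.8333) + (-4)·(1.1667) + (-1)·(2.1667)) / 5 = 15/5 = 3
  S[V,V] = ((1.1667)·(1.1667) + (1.1667)·(1.1667) + (-4.8333)·(-4.8333) + (-0.8333)·(-0.8333) + (1.1667)·(1.1667) + (2.1667)·(2.1667)) / 5 = 32.8333/5 = 6.5667
  S = [[13.2, 3],
 [3, 6.5667]].

Step 3 — invert S. det(S) = 13.2·6.5667 - (3)² = 77.68.
  S^{-1} = (1/det) · [[d, -b], [-b, a]] = [[0.0845, -0.0386],
 [-0.0386, 0.1699]].

Step 4 — quadratic form (x̄ - mu_0)^T · S^{-1} · (x̄ - mu_0):
  S^{-1} · (x̄ - mu_0) = (-0.2712, 0.8599),
  (x̄ - mu_0)^T · [...] = (-1)·(-0.2712) + (4.8333)·(0.8599) = 4.4276.

Step 5 — scale by n: T² = 6 · 4.4276 = 26.5654.

T² ≈ 26.5654


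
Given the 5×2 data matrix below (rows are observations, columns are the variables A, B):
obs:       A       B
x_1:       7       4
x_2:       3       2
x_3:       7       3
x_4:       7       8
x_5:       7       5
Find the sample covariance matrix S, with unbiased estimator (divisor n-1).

Step 1 — column means:
  mean(A) = (7 + 3 + 7 + 7 + 7) / 5 = 31/5 = 6.2
  mean(B) = (4 + 2 + 3 + 8 + 5) / 5 = 22/5 = 4.4

Step 2 — sample covariance S[i,j] = (1/(n-1)) · Σ_k (x_{k,i} - mean_i) · (x_{k,j} - mean_j), with n-1 = 4.
  S[A,A] = ((0.8)·(0.8) + (-3.2)·(-3.2) + (0.8)·(0.8) + (0.8)·(0.8) + (0.8)·(0.8)) / 4 = 12.8/4 = 3.2
  S[A,B] = ((0.8)·(-0.4) + (-3.2)·(-2.4) + (0.8)·(-1.4) + (0.8)·(3.6) + (0.8)·(0.6)) / 4 = 9.6/4 = 2.4
  S[B,B] = ((-0.4)·(-0.4) + (-2.4)·(-2.4) + (-1.4)·(-1.4) + (3.6)·(3.6) + (0.6)·(0.6)) / 4 = 21.2/4 = 5.3

S is symmetric (S[j,i] = S[i,j]). Assembling:

S = [[3.2, 2.4],
 [2.4, 5.3]]


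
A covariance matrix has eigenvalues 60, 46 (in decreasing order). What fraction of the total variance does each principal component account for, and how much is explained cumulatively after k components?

Step 1 — total variance = trace(Sigma) = Σ λ_i = 60 + 46 = 106.

Step 2 — fraction explained by component i = λ_i / Σ λ:
  PC1: 60/106 = 0.566
  PC2: 46/106 = 0.434

Step 3 — cumulative fraction after k components = (λ_1 + ... + λ_k) / Σ λ:
  k = 1: 60/106 = 0.566
  k = 2: (60 + 46)/106 = 106/106 = 1

Summary (fraction, with percent):

explained: PC1 0.566 (56.6%), PC2 0.434 (43.4%);  cumulative: 0.566, 1


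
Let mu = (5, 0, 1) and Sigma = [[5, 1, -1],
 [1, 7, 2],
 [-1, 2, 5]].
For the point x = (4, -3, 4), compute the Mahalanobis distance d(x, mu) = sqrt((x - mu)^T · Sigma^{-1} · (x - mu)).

Step 1 — centre the observation: (x - mu) = (-1, -3, 3).

Step 2 — invert Sigma (cofactor / det for 3×3, or solve directly):
  Sigma^{-1} = [[0.223, -0.0504, 0.0647],
 [-0.0504, 0.1727, -0.0791],
 [0.0647, -0.0791, 0.2446]].

Step 3 — form the quadratic (x - mu)^T · Sigma^{-1} · (x - mu):
  Sigma^{-1} · (x - mu) = (0.1223, -0.705, 0.9065).
  (x - mu)^T · [Sigma^{-1} · (x - mu)] = (-1)·(0.1223) + (-3)·(-0.705) + (3)·(0.9065) = 4.7122.

Step 4 — take square root: d = √(4.7122) ≈ 2.1708.

d(x, mu) = √(4.7122) ≈ 2.1708


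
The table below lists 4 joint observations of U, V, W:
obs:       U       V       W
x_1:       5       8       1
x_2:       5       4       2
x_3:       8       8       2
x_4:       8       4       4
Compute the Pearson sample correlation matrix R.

Step 1 — column means:
  mean(U) = (5 + 5 + 8 + 8) / 4 = 26/4 = 6.5
  mean(V) = (8 + 4 + 8 + 4) / 4 = 24/4 = 6
  mean(W) = (1 + 2 + 2 + 4) / 4 = 9/4 = 2.25

Step 2 — sample variances and covariances s[i,j] = (1/(n-1)) · Σ_k (x_{k,i} - mean_i) · (x_{k,j} - mean_j), with n-1 = 3:
  s[U,U] = ((-1.5)·(-1.5) + (-1.5)·(-1.5) + (1.5)·(1.5) + (1.5)·(1.5)) / 3 = 9/3 = 3
  s[U,V] = ((-1.5)·(2) + (-1.5)·(-2) + (1.5)·(2) + (1.5)·(-2)) / 3 = 0/3 = 0
  s[U,W] = ((-1.5)·(-1.25) + (-1.5)·(-0.25) + (1.5)·(-0.25) + (1.5)·(1.75)) / 3 = 4.5/3 = 1.5
  s[V,V] = ((2)·(2) + (-2)·(-2) + (2)·(2) + (-2)·(-2)) / 3 = 16/3 = 5.3333
  s[V,W] = ((2)·(-1.25) + (-2)·(-0.25) + (2)·(-0.25) + (-2)·(1.75)) / 3 = -6/3 = -2
  s[W,W] = ((-1.25)·(-1.25) + (-0.25)·(-0.25) + (-0.25)·(-0.25) + (1.75)·(1.75)) / 3 = 4.75/3 = 1.5833
  Sample standard deviations s_i = √(s[i,i]):
  s(U) = √(3) = 1.7321
  s(V) = √(5.3333) = 2.3094
  s(W) = √(1.5833) = 1.2583

Step 3 — r_{ij} = s_{ij} / (s_i · s_j):
  r[U,U] = 1 (diagonal).
  r[U,V] = 0 / (1.7321 · 2.3094) = 0 / 4 = 0
  r[U,W] = 1.5 / (1.7321 · 1.2583) = 1.5 / 2.1794 = 0.6882
  r[V,V] = 1 (diagonal).
  r[V,W] = -2 / (2.3094 · 1.2583) = -2 / 2.9059 = -0.6882
  r[W,W] = 1 (diagonal).

R is symmetric with unit diagonal. Assembling:

R = [[1, 0, 0.6882],
 [0, 1, -0.6882],
 [0.6882, -0.6882, 1]]


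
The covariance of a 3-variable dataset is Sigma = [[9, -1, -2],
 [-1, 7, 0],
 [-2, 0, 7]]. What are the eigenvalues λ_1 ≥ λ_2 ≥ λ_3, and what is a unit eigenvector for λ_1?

Step 1 — characteristic polynomial p(λ) = det(λI - Sigma) = λ³ - tr·λ² + c_1·λ - det, where tr = trace, c_1 = sum of the principal 2×2 minors, det = det(Sigma):
  tr = 9 + 7 + 7 = 23,
  c_1 = (9·7 - (-1)²) + (9·7 - (-2)²) + (7·7 - (0)²) = 62 + 59 + 49 = 170,
  det = 9·(7·7 - (0)²) - (-1)·((-1)·7 - (0)·(-2)) + (-2)·((-1)·(0) - 7·(-2)) = 9·(49) - (-1)·(-7) + (-2)·(14) = 406.
  So p(λ) = λ³ - 23λ² + 170λ - 406.
Step 2 — look for an integer root (rational root theorem: any rational root is an integer divisor of 406). Testing λ = 7:
  p(7) = 343 - 1127 + 1190 - 406 = 0  ✓
  Dividing out (λ - 7): p(λ) = (λ - 7)(λ² - 16λ + 58).
Step 3 — remaining eigenvalues from the quadratic λ² - 16λ + 58 = 0:
  Δ = 16² - 4·58 = 256 - 232 = 24,  λ = (16 ± √24)/2 = (16 ± 4.899)/2 ≈ 10.4495 or 5.5505.
  Sorted: λ_1 = 10.4495,  λ_2 = 7,  λ_3 = 5.5505  (check: sum = 23 = tr ✓).

Step 4 — unit eigenvector for λ_1 ≈ 10.4495: v spans the null space of (Sigma - λ_1 I), whose rows are
  r_1 = (-1.4495, -1, -2),  r_2 = (-1, -3.4495, 0),  r_3 = (-2, 0, -3.4495).
  v is orthogonal to every row, so take v ∝ r_1 × r_2 = ((-1)·(0) - (-2)·(-3.4495), (-2)·(-1) - (-1.4495)·(0), (-1.4495)·(-3.4495) - (-1)·(-1)) ≈ (-6.899, 2, 4).
  Rescale (multiply by -1 so the first nonzero entry is positive): u = (6.899, -2, -4).
  ||u|| = √((6.899)² + (-2)² + (-4)²) = √(67.5959) ≈ 8.2217,  v_1 = u/||u|| ≈ (0.8391, -0.2433, -0.4865) (||v_1|| = 1).

λ_1 = 10.4495,  λ_2 = 7,  λ_3 = 5.5505;  v_1 ≈ (0.8391, -0.2433, -0.4865)


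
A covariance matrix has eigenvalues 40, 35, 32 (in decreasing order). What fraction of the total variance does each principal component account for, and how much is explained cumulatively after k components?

Step 1 — total variance = trace(Sigma) = Σ λ_i = 40 + 35 + 32 = 107.

Step 2 — fraction explained by component i = λ_i / Σ λ:
  PC1: 40/107 = 0.3738
  PC2: 35/107 = 0.3271
  PC3: 32/107 = 0.2991

Step 3 — cumulative fraction after k components = (λ_1 + ... + λ_k) / Σ λ:
  k = 1: 40/107 = 0.3738
  k = 2: (40 + 35)/107 = 75/107 = 0.7009
  k = 3: (40 + 35 + 32)/107 = 107/107 = 1

Summary (fraction, with percent):

explained: PC1 0.3738 (37.38%), PC2 0.3271 (32.71%), PC3 0.2991 (29.91%);  cumulative: 0.3738, 0.7009, 1


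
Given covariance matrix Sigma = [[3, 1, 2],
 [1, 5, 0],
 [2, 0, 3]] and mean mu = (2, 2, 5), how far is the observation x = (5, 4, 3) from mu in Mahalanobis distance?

Step 1 — centre the observation: (x - mu) = (3, 2, -2).

Step 2 — invert Sigma (cofactor / det for 3×3, or solve directly):
  Sigma^{-1} = [[0.6818, -0.1364, -0.4545],
 [-0.1364, 0.2273, 0.0909],
 [-0.4545, 0.0909, 0.6364]].

Step 3 — form the quadratic (x - mu)^T · Sigma^{-1} · (x - mu):
  Sigma^{-1} · (x - mu) = (2.6818, -0.1364, -2.4545).
  (x - mu)^T · [Sigma^{-1} · (x - mu)] = (3)·(2.6818) + (2)·(-0.1364) + (-2)·(-2.4545) = 12.6818.

Step 4 — take square root: d = √(12.6818) ≈ 3.5612.

d(x, mu) = √(12.6818) ≈ 3.5612


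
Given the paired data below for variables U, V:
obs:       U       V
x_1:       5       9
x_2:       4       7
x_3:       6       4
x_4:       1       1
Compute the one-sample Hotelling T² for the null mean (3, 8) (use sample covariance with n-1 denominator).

Step 1 — sample mean vector:
  mean(U) = (5 + 4 + 6 + 1) / 4 = 16/4 = 4
  mean(V) = (9 + 7 + 4 + 1) / 4 = 21/4 = 5.25
  x̄ = (4, 5.25),  deviation x̄ - mu_0 = (4, 5.25) - (3, 8) = (1, -2.75).

Step 2 — sample covariance matrix, S[i,j] = (1/(n-1)) · Σ_k (x_{k,i} - mean_i) · (x_{k,j} - mean_j), divisor n-1 = 3:
  S[U,U] = ((1)·(1) + (0)·(0) + (2)·(2) + (-3)·(-3)) / 3 = 14/3 = 4.6667
  S[U,V] = ((1)·(3.75) + (0)·(1.75) + (2)·(-1.25) + (-3)·(-4.25)) / 3 = 14/3 = 4.6667
  S[V,V] = ((3.75)·(3.75) + (1.75)·(1.75) + (-1.25)·(-1.25) + (-4.25)·(-4.25)) / 3 = 36.75/3 = 12.25
  S = [[4.6667, 4.6667],
 [4.6667, 12.25]].

Step 3 — invert S. det(S) = 4.6667·12.25 - (4.6667)² = 35.3889.
  S^{-1} = (1/det) · [[d, -b], [-b, a]] = [[0.3462, -0.1319],
 [-0.1319, 0.1319]].

Step 4 — quadratic form (x̄ - mu_0)^T · S^{-1} · (x̄ - mu_0):
  S^{-1} · (x̄ - mu_0) = (0.7088, -0.4945),
  (x̄ - mu_0)^T · [...] = (1)·(0.7088) + (-2.75)·(-0.4945) = 2.0687.

Step 5 — scale by n: T² = 4 · 2.0687 = 8.2747.

T² ≈ 8.2747


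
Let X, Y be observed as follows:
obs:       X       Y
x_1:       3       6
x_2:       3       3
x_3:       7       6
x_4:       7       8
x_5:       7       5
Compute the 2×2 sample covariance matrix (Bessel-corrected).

Step 1 — column means:
  mean(X) = (3 + 3 + 7 + 7 + 7) / 5 = 27/5 = 5.4
  mean(Y) = (6 + 3 + 6 + 8 + 5) / 5 = 28/5 = 5.6

Step 2 — sample covariance S[i,j] = (1/(n-1)) · Σ_k (x_{k,i} - mean_i) · (x_{k,j} - mean_j), with n-1 = 4.
  S[X,X] = ((-2.4)·(-2.4) + (-2.4)·(-2.4) + (1.6)·(1.6) + (1.6)·(1.6) + (1.6)·(1.6)) / 4 = 19.2/4 = 4.8
  S[X,Y] = ((-2.4)·(0.4) + (-2.4)·(-2.6) + (1.6)·(0.4) + (1.6)·(2.4) + (1.6)·(-0.6)) / 4 = 8.8/4 = 2.2
  S[Y,Y] = ((0.4)·(0.4) + (-2.6)·(-2.6) + (0.4)·(0.4) + (2.4)·(2.4) + (-0.6)·(-0.6)) / 4 = 13.2/4 = 3.3

S is symmetric (S[j,i] = S[i,j]). Assembling:

S = [[4.8, 2.2],
 [2.2, 3.3]]


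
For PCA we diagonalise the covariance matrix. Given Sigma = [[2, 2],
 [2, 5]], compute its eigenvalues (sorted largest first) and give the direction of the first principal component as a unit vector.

Step 1 — characteristic polynomial of 2×2 Sigma:
  det(Sigma - λI) = λ² - trace · λ + det = 0.
  trace = 2 + 5 = 7, det = 2·5 - (2)² = 6.
Step 2 — discriminant:
  Δ = trace² - 4·det = 49 - 24 = 25.
Step 3 — eigenvalues:
  λ = (trace ± √Δ)/2 = (7 ± 5)/2,
  λ_1 = 6,  λ_2 = 1.

Step 4 — unit eigenvector for λ_1: solve (Sigma - λ_1 I)v = 0. First row:
  (2 - 6)·v_x + (2)·v_y = 0, i.e. (-4)·v_x + (2)·v_y = 0,
  so v ∝ (b, λ_1 - a) = (2, 4) = u.
  ||u|| = √((2)² + (4)²) = √(20) ≈ 4.4721,
  v_1 = u/||u|| ≈ (0.4472, 0.8944) (||v_1|| = 1).

λ_1 = 6,  λ_2 = 1;  v_1 ≈ (0.4472, 0.8944)


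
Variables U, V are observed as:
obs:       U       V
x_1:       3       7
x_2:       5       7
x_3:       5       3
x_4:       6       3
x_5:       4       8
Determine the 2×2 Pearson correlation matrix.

Step 1 — column means:
  mean(U) = (3 + 5 + 5 + 6 + 4) / 5 = 23/5 = 4.6
  mean(V) = (7 + 7 + 3 + 3 + 8) / 5 = 28/5 = 5.6

Step 2 — sample variances and covariances s[i,j] = (1/(n-1)) · Σ_k (x_{k,i} - mean_i) · (x_{k,j} - mean_j), with n-1 = 4:
  s[U,U] = ((-1.6)·(-1.6) + (0.4)·(0.4) + (0.4)·(0.4) + (1.4)·(1.4) + (-0.6)·(-0.6)) / 4 = 5.2/4 = 1.3
  s[U,V] = ((-1.6)·(1.4) + (0.4)·(1.4) + (0.4)·(-2.6) + (1.4)·(-2.6) + (-0.6)·(2.4)) / 4 = -7.8/4 = -1.95
  s[V,V] = ((1.4)·(1.4) + (1.4)·(1.4) + (-2.6)·(-2.6) + (-2.6)·(-2.6) + (2.4)·(2.4)) / 4 = 23.2/4 = 5.8
  Sample standard deviations s_i = √(s[i,i]):
  s(U) = √(1.3) = 1.1402
  s(V) = √(5.8) = 2.4083

Step 3 — r_{ij} = s_{ij} / (s_i · s_j):
  r[U,U] = 1 (diagonal).
  r[U,V] = -1.95 / (1.1402 · 2.4083) = -1.95 / 2.7459 = -0.7101
  r[V,V] = 1 (diagonal).

R is symmetric with unit diagonal. Assembling:

R = [[1, -0.7101],
 [-0.7101, 1]]


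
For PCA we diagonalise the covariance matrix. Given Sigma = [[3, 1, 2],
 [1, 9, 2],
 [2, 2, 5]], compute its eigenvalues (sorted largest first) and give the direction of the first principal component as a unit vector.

Step 1 — characteristic polynomial p(λ) = det(λI - Sigma) = λ³ - tr·λ² + c_1·λ - det, where tr = trace, c_1 = sum of the principal 2×2 minors, det = det(Sigma):
  tr = 3 + 9 + 5 = 17,
  c_1 = (3·9 - (1)²) + (3·5 - (2)²) + (9·5 - (2)²) = 26 + 11 + 41 = 78,
  det = 3·(9·5 - (2)²) - (1)·((1)·5 - (2)·(2)) + (2)·((1)·(2) - 9·(2)) = 3·(41) - (1)·(1) + (2)·(-16) = 90.
  So p(λ) = λ³ - 17λ² + 78λ - 90.
Step 2 — look for an integer root (rational root theorem: any rational root is an integer divisor of 90). Testing λ = 5:
  p(5) = 125 - 425 + 390 - 90 = 0  ✓
  Dividing out (λ - 5): p(λ) = (λ - 5)(λ² - 12λ + 18).
Step 3 — remaining eigenvalues from the quadratic λ² - 12λ + 18 = 0:
  Δ = 12² - 4·18 = 144 - 72 = 72,  λ = (12 ± √72)/2 = (12 ± 8.4853)/2 ≈ 10.2426 or 1.7574.
  Sorted: λ_1 = 10.2426,  λ_2 = 5,  λ_3 = 1.7574  (check: sum = 17 = tr ✓).

Step 4 — unit eigenvector for λ_1 ≈ 10.2426: v spans the null space of (Sigma - λ_1 I), whose rows are
  r_1 = (-7.2426, 1, 2),  r_2 = (1, -1.2426, 2),  r_3 = (2, 2, -5.2426).
  v is orthogonal to every row, so take v ∝ r_1 × r_2 = ((1)·(2) - (2)·(-1.2426), (2)·(1) - (-7.2426)·(2), (-7.2426)·(-1.2426) - (1)·(1)) ≈ (4.4853, 16.4853, 8).
  Let u = (4.4853, 16.4853, 8).
  ||u|| = √((4.4853)² + (16.4853)² + (8)²) = √(355.8823) ≈ 18.8648,  v_1 = u/||u|| ≈ (0.2378, 0.8739, 0.4241) (||v_1|| = 1).

λ_1 = 10.2426,  λ_2 = 5,  λ_3 = 1.7574;  v_1 ≈ (0.2378, 0.8739, 0.4241)


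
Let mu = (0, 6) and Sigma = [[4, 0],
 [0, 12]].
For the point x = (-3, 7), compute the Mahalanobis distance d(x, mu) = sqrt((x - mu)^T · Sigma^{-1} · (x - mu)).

Step 1 — centre the observation: (x - mu) = (-3, 1).

Step 2 — invert Sigma. det(Sigma) = 4·12 - (0)² = 48.
  Sigma^{-1} = (1/det) · [[d, -b], [-b, a]] = [[0.25, 0],
 [0, 0.0833]].

Step 3 — form the quadratic (x - mu)^T · Sigma^{-1} · (x - mu):
  Sigma^{-1} · (x - mu) = (-0.75, 0.0833).
  (x - mu)^T · [Sigma^{-1} · (x - mu)] = (-3)·(-0.75) + (1)·(0.0833) = 2.3333.

Step 4 — take square root: d = √(2.3333) ≈ 1.5275.

d(x, mu) = √(2.3333) ≈ 1.5275


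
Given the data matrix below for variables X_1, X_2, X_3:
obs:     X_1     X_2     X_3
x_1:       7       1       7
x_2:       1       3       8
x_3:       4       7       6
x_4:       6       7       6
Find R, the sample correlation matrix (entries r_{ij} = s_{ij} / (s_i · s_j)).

Step 1 — column means:
  mean(X_1) = (7 + 1 + 4 + 6) / 4 = 18/4 = 4.5
  mean(X_2) = (1 + 3 + 7 + 7) / 4 = 18/4 = 4.5
  mean(X_3) = (7 + 8 + 6 + 6) / 4 = 27/4 = 6.75

Step 2 — sample variances and covariances s[i,j] = (1/(n-1)) · Σ_k (x_{k,i} - mean_i) · (x_{k,j} - mean_j), with n-1 = 3:
  s[X_1,X_1] = ((2.5)·(2.5) + (-3.5)·(-3.5) + (-0.5)·(-0.5) + (1.5)·(1.5)) / 3 = 21/3 = 7
  s[X_1,X_2] = ((2.5)·(-3.5) + (-3.5)·(-1.5) + (-0.5)·(2.5) + (1.5)·(2.5)) / 3 = -1/3 = -0.3333
  s[X_1,X_3] = ((2.5)·(0.25) + (-3.5)·(1.25) + (-0.5)·(-0.75) + (1.5)·(-0.75)) / 3 = -4.5/3 = -1.5
  s[X_2,X_2] = ((-3.5)·(-3.5) + (-1.5)·(-1.5) + (2.5)·(2.5) + (2.5)·(2.5)) / 3 = 27/3 = 9
  s[X_2,X_3] = ((-3.5)·(0.25) + (-1.5)·(1.25) + (2.5)·(-0.75) + (2.5)·(-0.75)) / 3 = -6.5/3 = -2.1667
  s[X_3,X_3] = ((0.25)·(0.25) + (1.25)·(1.25) + (-0.75)·(-0.75) + (-0.75)·(-0.75)) / 3 = 2.75/3 = 0.9167
  Sample standard deviations s_i = √(s[i,i]):
  s(X_1) = √(7) = 2.6458
  s(X_2) = √(9) = 3
  s(X_3) = √(0.9167) = 0.9574

Step 3 — r_{ij} = s_{ij} / (s_i · s_j):
  r[X_1,X_1] = 1 (diagonal).
  r[X_1,X_2] = -0.3333 / (2.6458 · 3) = -0.3333 / 7.9373 = -0.042
  r[X_1,X_3] = -1.5 / (2.6458 · 0.9574) = -1.5 / 2.5331 = -0.5922
  r[X_2,X_2] = 1 (diagonal).
  r[X_2,X_3] = -2.1667 / (3 · 0.9574) = -2.1667 / 2.8723 = -0.7543
  r[X_3,X_3] = 1 (diagonal).

R is symmetric with unit diagonal. Assembling:

R = [[1, -0.042, -0.5922],
 [-0.042, 1, -0.7543],
 [-0.5922, -0.7543, 1]]


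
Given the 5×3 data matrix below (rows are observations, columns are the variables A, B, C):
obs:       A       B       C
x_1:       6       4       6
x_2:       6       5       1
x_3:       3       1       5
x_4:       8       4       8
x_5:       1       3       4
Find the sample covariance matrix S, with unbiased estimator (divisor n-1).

Step 1 — column means:
  mean(A) = (6 + 6 + 3 + 8 + 1) / 5 = 24/5 = 4.8
  mean(B) = (4 + 5 + 1 + 4 + 3) / 5 = 17/5 = 3.4
  mean(C) = (6 + 1 + 5 + 8 + 4) / 5 = 24/5 = 4.8

Step 2 — sample covariance S[i,j] = (1/(n-1)) · Σ_k (x_{k,i} - mean_i) · (x_{k,j} - mean_j), with n-1 = 4.
  S[A,A] = ((1.2)·(1.2) + (1.2)·(1.2) + (-1.8)·(-1.8) + (3.2)·(3.2) + (-3.8)·(-3.8)) / 4 = 30.8/4 = 7.7
  S[A,B] = ((1.2)·(0.6) + (1.2)·(1.6) + (-1.8)·(-2.4) + (3.2)·(0.6) + (-3.8)·(-0.4)) / 4 = 10.4/4 = 2.6
  S[A,C] = ((1.2)·(1.2) + (1.2)·(-3.8) + (-1.8)·(0.2) + (3.2)·(3.2) + (-3.8)·(-0.8)) / 4 = 9.8/4 = 2.45
  S[B,B] = ((0.6)·(0.6) + (1.6)·(1.6) + (-2.4)·(-2.4) + (0.6)·(0.6) + (-0.4)·(-0.4)) / 4 = 9.2/4 = 2.3
  S[B,C] = ((0.6)·(1.2) + (1.6)·(-3.8) + (-2.4)·(0.2) + (0.6)·(3.2) + (-0.4)·(-0.8)) / 4 = -3.6/4 = -0.9
  S[C,C] = ((1.2)·(1.2) + (-3.8)·(-3.8) + (0.2)·(0.2) + (3.2)·(3.2) + (-0.8)·(-0.8)) / 4 = 26.8/4 = 6.7

S is symmetric (S[j,i] = S[i,j]). Assembling:

S = [[7.7, 2.6, 2.45],
 [2.6, 2.3, -0.9],
 [2.45, -0.9, 6.7]]


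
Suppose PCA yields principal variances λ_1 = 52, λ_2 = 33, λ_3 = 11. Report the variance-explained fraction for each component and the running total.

Step 1 — total variance = trace(Sigma) = Σ λ_i = 52 + 33 + 11 = 96.

Step 2 — fraction explained by component i = λ_i / Σ λ:
  PC1: 52/96 = 0.5417
  PC2: 33/96 = 0.3438
  PC3: 11/96 = 0.1146

Step 3 — cumulative fraction after k components = (λ_1 + ... + λ_k) / Σ λ:
  k = 1: 52/96 = 0.5417
  k = 2: (52 + 33)/96 = 85/96 = 0.8854
  k = 3: (52 + 33 + 11)/96 = 96/96 = 1

Summary (fraction, with percent):

explained: PC1 0.5417 (54.17%), PC2 0.3438 (34.38%), PC3 0.1146 (11.46%);  cumulative: 0.5417, 0.8854, 1


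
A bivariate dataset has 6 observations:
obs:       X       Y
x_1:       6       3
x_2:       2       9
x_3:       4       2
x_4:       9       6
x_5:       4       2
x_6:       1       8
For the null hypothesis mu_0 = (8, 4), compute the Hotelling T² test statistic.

Step 1 — sample mean vector:
  mean(X) = (6 + 2 + 4 + 9 + 4 + 1) / 6 = 26/6 = 4.3333
  mean(Y) = (3 + 9 + 2 + 6 + 2 + 8) / 6 = 30/6 = 5
  x̄ = (4.3333, 5),  deviation x̄ - mu_0 = (4.3333, 5) - (8, 4) = (-3.6667, 1).

Step 2 — sample covariance matrix, S[i,j] = (1/(n-1)) · Σ_k (x_{k,i} - mean_i) · (x_{k,j} - mean_j), divisor n-1 = 5:
  S[X,X] = ((1.6667)·(1.6667) + (-2.3333)·(-2.3333) + (-0.3333)·(-0.3333) + (4.6667)·(4.6667) + (-0.3333)·(-0.3333) + (-3.3333)·(-3.3333)) / 5 = 41.3333/5 = 8.2667
  S[X,Y] = ((1.6667)·(-2) + (-2.3333)·(4) + (-0.3333)·(-3) + (4.6667)·(1) + (-0.3333)·(-3) + (-3.3333)·(3)) / 5 = -16/5 = -3.2
  S[Y,Y] = ((-2)·(-2) + (4)·(4) + (-3)·(-3) + (1)·(1) + (-3)·(-3) + (3)·(3)) / 5 = 48/5 = 9.6
  S = [[8.2667, -3.2],
 [-3.2, 9.6]].

Step 3 — invert S. det(S) = 8.2667·9.6 - (-3.2)² = 69.12.
  S^{-1} = (1/det) · [[d, -b], [-b, a]] = [[0.1389, 0.0463],
 [0.0463, 0.1196]].

Step 4 — quadratic form (x̄ - mu_0)^T · S^{-1} · (x̄ - mu_0):
  S^{-1} · (x̄ - mu_0) = (-0.463, -0.0502),
  (x̄ - mu_0)^T · [...] = (-3.6667)·(-0.463) + (1)·(-0.0502) = 1.6474.

Step 5 — scale by n: T² = 6 · 1.6474 = 9.8843.

T² ≈ 9.8843


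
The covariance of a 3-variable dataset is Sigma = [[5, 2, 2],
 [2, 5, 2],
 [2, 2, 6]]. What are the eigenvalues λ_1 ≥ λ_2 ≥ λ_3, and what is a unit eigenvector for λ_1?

Step 1 — characteristic polynomial p(λ) = det(λI - Sigma) = λ³ - tr·λ² + c_1·λ - det, where tr = trace, c_1 = sum of the principal 2×2 minors, det = det(Sigma):
  tr = 5 + 5 + 6 = 16,
  c_1 = (5·5 - (2)²) + (5·6 - (2)²) + (5·6 - (2)²) = 21 + 26 + 26 = 73,
  det = 5·(5·6 - (2)²) - (2)·((2)·6 - (2)·(2)) + (2)·((2)·(2) - 5·(2)) = 5·(26) - (2)·(8) + (2)·(-6) = 102.
  So p(λ) = λ³ - 16λ² + 73λ - 102.
Step 2 — look for an integer root (rational root theorem: any rational root is an integer divisor of 102). Testing λ = 3:
  p(3) = 27 - 144 + 219 - 102 = 0  ✓
  Dividing out (λ - 3): p(λ) = (λ - 3)(λ² - 13λ + 34).
Step 3 — remaining eigenvalues from the quadratic λ² - 13λ + 34 = 0:
  Δ = 13² - 4·34 = 169 - 136 = 33,  λ = (13 ± √33)/2 = (13 ± 5.7446)/2 ≈ 9.3723 or 3.6277.
  Sorted: λ_1 = 9.3723,  λ_2 = 3.6277,  λ_3 = 3  (check: sum = 16 = tr ✓).

Step 4 — unit eigenvector for λ_1 ≈ 9.3723: v spans the null space of (Sigma - λ_1 I), whose rows are
  r_1 = (-4.3723, 2, 2),  r_2 = (2, -4.3723, 2),  r_3 = (2, 2, -3.3723).
  v is orthogonal to every row, so take v ∝ r_1 × r_2 = ((2)·(2) - (2)·(-4.3723), (2)·(2) - (-4.3723)·(2), (-4.3723)·(-4.3723) - (2)·(2)) ≈ (12.7446, 12.7446, 15.1168).
  Let u = (12.7446, 12.7446, 15.1168).
  ||u|| = √((12.7446)² + (12.7446)² + (15.1168)²) = √(553.3667) ≈ 23.5237,  v_1 = u/||u|| ≈ (0.5418, 0.5418, 0.6426) (||v_1|| = 1).

λ_1 = 9.3723,  λ_2 = 3.6277,  λ_3 = 3;  v_1 ≈ (0.5418, 0.5418, 0.6426)


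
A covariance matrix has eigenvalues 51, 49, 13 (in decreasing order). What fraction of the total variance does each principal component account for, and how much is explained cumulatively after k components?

Step 1 — total variance = trace(Sigma) = Σ λ_i = 51 + 49 + 13 = 113.

Step 2 — fraction explained by component i = λ_i / Σ λ:
  PC1: 51/113 = 0.4513
  PC2: 49/113 = 0.4336
  PC3: 13/113 = 0.115

Step 3 — cumulative fraction after k components = (λ_1 + ... + λ_k) / Σ λ:
  k = 1: 51/113 = 0.4513
  k = 2: (51 + 49)/113 = 100/113 = 0.885
  k = 3: (51 + 49 + 13)/113 = 113/113 = 1

Summary (fraction, with percent):

explained: PC1 0.4513 (45.13%), PC2 0.4336 (43.36%), PC3 0.115 (11.5%);  cumulative: 0.4513, 0.885, 1


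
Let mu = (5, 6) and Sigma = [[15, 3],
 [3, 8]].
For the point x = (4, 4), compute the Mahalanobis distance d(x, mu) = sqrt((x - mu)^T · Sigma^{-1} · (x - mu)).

Step 1 — centre the observation: (x - mu) = (-1, -2).

Step 2 — invert Sigma. det(Sigma) = 15·8 - (3)² = 111.
  Sigma^{-1} = (1/det) · [[d, -b], [-b, a]] = [[0.0721, -0.027],
 [-0.027, 0.1351]].

Step 3 — form the quadratic (x - mu)^T · Sigma^{-1} · (x - mu):
  Sigma^{-1} · (x - mu) = (-0.018, -0.2432).
  (x - mu)^T · [Sigma^{-1} · (x - mu)] = (-1)·(-0.018) + (-2)·(-0.2432) = 0.5045.

Step 4 — take square root: d = √(0.5045) ≈ 0.7103.

d(x, mu) = √(0.5045) ≈ 0.7103


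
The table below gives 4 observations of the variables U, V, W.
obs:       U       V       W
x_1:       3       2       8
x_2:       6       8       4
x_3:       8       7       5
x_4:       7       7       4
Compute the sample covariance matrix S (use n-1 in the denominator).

Step 1 — column means:
  mean(U) = (3 + 6 + 8 + 7) / 4 = 24/4 = 6
  mean(V) = (2 + 8 + 7 + 7) / 4 = 24/4 = 6
  mean(W) = (8 + 4 + 5 + 4) / 4 = 21/4 = 5.25

Step 2 — sample covariance S[i,j] = (1/(n-1)) · Σ_k (x_{k,i} - mean_i) · (x_{k,j} - mean_j), with n-1 = 3.
  S[U,U] = ((-3)·(-3) + (0)·(0) + (2)·(2) + (1)·(1)) / 3 = 14/3 = 4.6667
  S[U,V] = ((-3)·(-4) + (0)·(2) + (2)·(1) + (1)·(1)) / 3 = 15/3 = 5
  S[U,W] = ((-3)·(2.75) + (0)·(-1.25) + (2)·(-0.25) + (1)·(-1.25)) / 3 = -10/3 = -3.3333
  S[V,V] = ((-4)·(-4) + (2)·(2) + (1)·(1) + (1)·(1)) / 3 = 22/3 = 7.3333
  S[V,W] = ((-4)·(2.75) + (2)·(-1.25) + (1)·(-0.25) + (1)·(-1.25)) / 3 = -15/3 = -5
  S[W,W] = ((2.75)·(2.75) + (-1.25)·(-1.25) + (-0.25)·(-0.25) + (-1.25)·(-1.25)) / 3 = 10.75/3 = 3.5833

S is symmetric (S[j,i] = S[i,j]). Assembling:

S = [[4.6667, 5, -3.3333],
 [5, 7.3333, -5],
 [-3.3333, -5, 3.5833]]


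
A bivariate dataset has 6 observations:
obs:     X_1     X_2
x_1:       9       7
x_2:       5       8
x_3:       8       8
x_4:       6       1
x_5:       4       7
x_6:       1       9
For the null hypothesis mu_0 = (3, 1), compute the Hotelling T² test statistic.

Step 1 — sample mean vector:
  mean(X_1) = (9 + 5 + 8 + 6 + 4 + 1) / 6 = 33/6 = 5.5
  mean(X_2) = (7 + 8 + 8 + 1 + 7 + 9) / 6 = 40/6 = 6.6667
  x̄ = (5.5, 6.6667),  deviation x̄ - mu_0 = (5.5, 6.6667) - (3, 1) = (2.5, 5.6667).

Step 2 — sample covariance matrix, S[i,j] = (1/(n-1)) · Σ_k (x_{k,i} - mean_i) · (x_{k,j} - mean_j), divisor n-1 = 5:
  S[X_1,X_1] = ((3.5)·(3.5) + (-0.5)·(-0.5) + (2.5)·(2.5) + (0.5)·(0.5) + (-1.5)·(-1.5) + (-4.5)·(-4.5)) / 5 = 41.5/5 = 8.3
  S[X_1,X_2] = ((3.5)·(0.3333) + (-0.5)·(1.3333) + (2.5)·(1.3333) + (0.5)·(-5.6667) + (-1.5)·(0.3333) + (-4.5)·(2.3333)) / 5 = -10/5 = -2
  S[X_2,X_2] = ((0.3333)·(0.3333) + (1.3333)·(1.3333) + (1.3333)·(1.3333) + (-5.6667)·(-5.6667) + (0.3333)·(0.3333) + (2.3333)·(2.3333)) / 5 = 41.3333/5 = 8.2667
  S = [[8.3, -2],
 [-2, 8.2667]].

Step 3 — invert S. det(S) = 8.3·8.2667 - (-2)² = 64.6133.
  S^{-1} = (1/det) · [[d, -b], [-b, a]] = [[0.1279, 0.031],
 [0.031, 0.1285]].

Step 4 — quadratic form (x̄ - mu_0)^T · S^{-1} · (x̄ - mu_0):
  S^{-1} · (x̄ - mu_0) = (0.4953, 0.8053),
  (x̄ - mu_0)^T · [...] = (2.5)·(0.4953) + (5.6667)·(0.8053) = 5.8015.

Step 5 — scale by n: T² = 6 · 5.8015 = 34.8091.

T² ≈ 34.8091


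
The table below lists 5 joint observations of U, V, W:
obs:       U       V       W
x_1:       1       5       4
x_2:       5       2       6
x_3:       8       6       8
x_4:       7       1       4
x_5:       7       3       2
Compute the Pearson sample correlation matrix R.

Step 1 — column means:
  mean(U) = (1 + 5 + 8 + 7 + 7) / 5 = 28/5 = 5.6
  mean(V) = (5 + 2 + 6 + 1 + 3) / 5 = 17/5 = 3.4
  mean(W) = (4 + 6 + 8 + 4 + 2) / 5 = 24/5 = 4.8

Step 2 — sample variances and covariances s[i,j] = (1/(n-1)) · Σ_k (x_{k,i} - mean_i) · (x_{k,j} - mean_j), with n-1 = 4:
  s[U,U] = ((-4.6)·(-4.6) + (-0.6)·(-0.6) + (2.4)·(2.4) + (1.4)·(1.4) + (1.4)·(1.4)) / 4 = 31.2/4 = 7.8
  s[U,V] = ((-4.6)·(1.6) + (-0.6)·(-1.4) + (2.4)·(2.6) + (1.4)·(-2.4) + (1.4)·(-0.4)) / 4 = -4.2/4 = -1.05
  s[U,W] = ((-4.6)·(-0.8) + (-0.6)·(1.2) + (2.4)·(3.2) + (1.4)·(-0.8) + (1.4)·(-2.8)) / 4 = 5.6/4 = 1.4
  s[V,V] = ((1.6)·(1.6) + (-1.4)·(-1.4) + (2.6)·(2.6) + (-2.4)·(-2.4) + (-0.4)·(-0.4)) / 4 = 17.2/4 = 4.3
  s[V,W] = ((1.6)·(-0.8) + (-1.4)·(1.2) + (2.6)·(3.2) + (-2.4)·(-0.8) + (-0.4)·(-2.8)) / 4 = 8.4/4 = 2.1
  s[W,W] = ((-0.8)·(-0.8) + (1.2)·(1.2) + (3.2)·(3.2) + (-0.8)·(-0.8) + (-2.8)·(-2.8)) / 4 = 20.8/4 = 5.2
  Sample standard deviations s_i = √(s[i,i]):
  s(U) = √(7.8) = 2.7928
  s(V) = √(4.3) = 2.0736
  s(W) = √(5.2) = 2.2804

Step 3 — r_{ij} = s_{ij} / (s_i · s_j):
  r[U,U] = 1 (diagonal).
  r[U,V] = -1.05 / (2.7928 · 2.0736) = -1.05 / 5.7914 = -0.1813
  r[U,W] = 1.4 / (2.7928 · 2.2804) = 1.4 / 6.3687 = 0.2198
  r[V,V] = 1 (diagonal).
  r[V,W] = 2.1 / (2.0736 · 2.2804) = 2.1 / 4.7286 = 0.4441
  r[W,W] = 1 (diagonal).

R is symmetric with unit diagonal. Assembling:

R = [[1, -0.1813, 0.2198],
 [-0.1813, 1, 0.4441],
 [0.2198, 0.4441, 1]]


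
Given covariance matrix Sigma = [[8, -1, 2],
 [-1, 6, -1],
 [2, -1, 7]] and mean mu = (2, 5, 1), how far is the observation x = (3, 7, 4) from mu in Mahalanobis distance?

Step 1 — centre the observation: (x - mu) = (1, 2, 3).

Step 2 — invert Sigma (cofactor / det for 3×3, or solve directly):
  Sigma^{-1} = [[0.1362, 0.0166, -0.0365],
 [0.0166, 0.1728, 0.0199],
 [-0.0365, 0.0199, 0.1561]].

Step 3 — form the quadratic (x - mu)^T · Sigma^{-1} · (x - mu):
  Sigma^{-1} · (x - mu) = (0.0598, 0.4219, 0.4718).
  (x - mu)^T · [Sigma^{-1} · (x - mu)] = (1)·(0.0598) + (2)·(0.4219) + (3)·(0.4718) = 2.3189.

Step 4 — take square root: d = √(2.3189) ≈ 1.5228.

d(x, mu) = √(2.3189) ≈ 1.5228


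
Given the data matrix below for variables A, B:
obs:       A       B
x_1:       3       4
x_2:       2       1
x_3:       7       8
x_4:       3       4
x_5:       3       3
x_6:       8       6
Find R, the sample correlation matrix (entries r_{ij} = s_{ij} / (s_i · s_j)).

Step 1 — column means:
  mean(A) = (3 + 2 + 7 + 3 + 3 + 8) / 6 = 26/6 = 4.3333
  mean(B) = (4 + 1 + 8 + 4 + 3 + 6) / 6 = 26/6 = 4.3333

Step 2 — sample variances and covariances s[i,j] = (1/(n-1)) · Σ_k (x_{k,i} - mean_i) · (x_{k,j} - mean_j), with n-1 = 5:
  s[A,A] = ((-1.3333)·(-1.3333) + (-2.3333)·(-2.3333) + (2.6667)·(2.6667) + (-1.3333)·(-1.3333) + (-1.3333)·(-1.3333) + (3.6667)·(3.6667)) / 5 = 31.3333/5 = 6.2667
  s[A,B] = ((-1.3333)·(-0.3333) + (-2.3333)·(-3.3333) + (2.6667)·(3.6667) + (-1.3333)·(-0.3333) + (-1.3333)·(-1.3333) + (3.6667)·(1.6667)) / 5 = 26.3333/5 = 5.2667
  s[B,B] = ((-0.3333)·(-0.3333) + (-3.3333)·(-3.3333) + (3.6667)·(3.6667) + (-0.3333)·(-0.3333) + (-1.3333)·(-1.3333) + (1.6667)·(1.6667)) / 5 = 29.3333/5 = 5.8667
  Sample standard deviations s_i = √(s[i,i]):
  s(A) = √(6.2667) = 2.5033
  s(B) = √(5.8667) = 2.4221

Step 3 — r_{ij} = s_{ij} / (s_i · s_j):
  r[A,A] = 1 (diagonal).
  r[A,B] = 5.2667 / (2.5033 · 2.4221) = 5.2667 / 6.0634 = 0.8686
  r[B,B] = 1 (diagonal).

R is symmetric with unit diagonal. Assembling:

R = [[1, 0.8686],
 [0.8686, 1]]


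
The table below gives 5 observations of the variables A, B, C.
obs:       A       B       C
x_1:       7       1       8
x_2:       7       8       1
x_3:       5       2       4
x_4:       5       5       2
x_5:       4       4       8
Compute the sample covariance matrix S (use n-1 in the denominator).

Step 1 — column means:
  mean(A) = (7 + 7 + 5 + 5 + 4) / 5 = 28/5 = 5.6
  mean(B) = (1 + 8 + 2 + 5 + 4) / 5 = 20/5 = 4
  mean(C) = (8 + 1 + 4 + 2 + 8) / 5 = 23/5 = 4.6

Step 2 — sample covariance S[i,j] = (1/(n-1)) · Σ_k (x_{k,i} - mean_i) · (x_{k,j} - mean_j), with n-1 = 4.
  S[A,A] = ((1.4)·(1.4) + (1.4)·(1.4) + (-0.6)·(-0.6) + (-0.6)·(-0.6) + (-1.6)·(-1.6)) / 4 = 7.2/4 = 1.8
  S[A,B] = ((1.4)·(-3) + (1.4)·(4) + (-0.6)·(-2) + (-0.6)·(1) + (-1.6)·(0)) / 4 = 2/4 = 0.5
  S[A,C] = ((1.4)·(3.4) + (1.4)·(-3.6) + (-0.6)·(-0.6) + (-0.6)·(-2.6) + (-1.6)·(3.4)) / 4 = -3.8/4 = -0.95
  S[B,B] = ((-3)·(-3) + (4)·(4) + (-2)·(-2) + (1)·(1) + (0)·(0)) / 4 = 30/4 = 7.5
  S[B,C] = ((-3)·(3.4) + (4)·(-3.6) + (-2)·(-0.6) + (1)·(-2.6) + (0)·(3.4)) / 4 = -26/4 = -6.5
  S[C,C] = ((3.4)·(3.4) + (-3.6)·(-3.6) + (-0.6)·(-0.6) + (-2.6)·(-2.6) + (3.4)·(3.4)) / 4 = 43.2/4 = 10.8

S is symmetric (S[j,i] = S[i,j]). Assembling:

S = [[1.8, 0.5, -0.95],
 [0.5, 7.5, -6.5],
 [-0.95, -6.5, 10.8]]


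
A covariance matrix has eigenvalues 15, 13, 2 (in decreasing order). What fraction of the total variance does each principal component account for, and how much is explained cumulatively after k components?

Step 1 — total variance = trace(Sigma) = Σ λ_i = 15 + 13 + 2 = 30.

Step 2 — fraction explained by component i = λ_i / Σ λ:
  PC1: 15/30 = 0.5
  PC2: 13/30 = 0.4333
  PC3: 2/30 = 0.0667

Step 3 — cumulative fraction after k components = (λ_1 + ... + λ_k) / Σ λ:
  k = 1: 15/30 = 0.5
  k = 2: (15 + 13)/30 = 28/30 = 0.9333
  k = 3: (15 + 13 + 2)/30 = 30/30 = 1

Summary (fraction, with percent):

explained: PC1 0.5 (50%), PC2 0.4333 (43.33%), PC3 0.0667 (6.67%);  cumulative: 0.5, 0.9333, 1


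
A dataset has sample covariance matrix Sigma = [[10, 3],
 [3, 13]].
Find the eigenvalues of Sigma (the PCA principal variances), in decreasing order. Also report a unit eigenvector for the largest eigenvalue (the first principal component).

Step 1 — characteristic polynomial of 2×2 Sigma:
  det(Sigma - λI) = λ² - trace · λ + det = 0.
  trace = 10 + 13 = 23, det = 10·13 - (3)² = 121.
Step 2 — discriminant:
  Δ = trace² - 4·det = 529 - 484 = 45.
Step 3 — eigenvalues:
  λ = (trace ± √Δ)/2 = (23 ± 6.7082)/2,
  λ_1 = 14.8541,  λ_2 = 8.1459.

Step 4 — unit eigenvector for λ_1: solve (Sigma - λ_1 I)v = 0. First row:
  (10 - 14.8541)·v_x + (3)·v_y = 0, i.e. (-4.8541)·v_x + (3)·v_y = 0,
  so v ∝ (b, λ_1 - a) = (3, 4.8541) = u.
  ||u|| = √((3)² + (4.8541)²) = √(32.5623) ≈ 5.7063,
  v_1 = u/||u|| ≈ (0.5257, 0.8507) (||v_1|| = 1).

λ_1 = 14.8541,  λ_2 = 8.1459;  v_1 ≈ (0.5257, 0.8507)


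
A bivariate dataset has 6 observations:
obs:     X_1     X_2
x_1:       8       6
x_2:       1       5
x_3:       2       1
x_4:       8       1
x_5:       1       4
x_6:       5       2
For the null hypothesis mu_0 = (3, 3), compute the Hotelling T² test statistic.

Step 1 — sample mean vector:
  mean(X_1) = (8 + 1 + 2 + 8 + 1 + 5) / 6 = 25/6 = 4.1667
  mean(X_2) = (6 + 5 + 1 + 1 + 4 + 2) / 6 = 19/6 = 3.1667
  x̄ = (4.1667, 3.1667),  deviation x̄ - mu_0 = (4.1667, 3.1667) - (3, 3) = (1.1667, 0.1667).

Step 2 — sample covariance matrix, S[i,j] = (1/(n-1)) · Σ_k (x_{k,i} - mean_i) · (x_{k,j} - mean_j), divisor n-1 = 5:
  S[X_1,X_1] = ((3.8333)·(3.8333) + (-3.1667)·(-3.1667) + (-2.1667)·(-2.1667) + (3.8333)·(3.8333) + (-3.1667)·(-3.1667) + (0.8333)·(0.8333)) / 5 = 54.8333/5 = 10.9667
  S[X_1,X_2] = ((3.8333)·(2.8333) + (-3.1667)·(1.8333) + (-2.1667)·(-2.1667) + (3.8333)·(-2.1667) + (-3.1667)·(0.8333) + (0.8333)·(-1.1667)) / 5 = -2.1667/5 = -0.4333
  S[X_2,X_2] = ((2.8333)·(2.8333) + (1.8333)·(1.8333) + (-2.1667)·(-2.1667) + (-2.1667)·(-2.1667) + (0.8333)·(0.8333) + (-1.1667)·(-1.1667)) / 5 = 22.8333/5 = 4.5667
  S = [[10.9667, -0.4333],
 [-0.4333, 4.5667]].

Step 3 — invert S. det(S) = 10.9667·4.5667 - (-0.4333)² = 49.8933.
  S^{-1} = (1/det) · [[d, -b], [-b, a]] = [[0.0915, 0.0087],
 [0.0087, 0.2198]].

Step 4 — quadratic form (x̄ - mu_0)^T · S^{-1} · (x̄ - mu_0):
  S^{-1} · (x̄ - mu_0) = (0.1082, 0.0468),
  (x̄ - mu_0)^T · [...] = (1.1667)·(0.1082) + (0.1667)·(0.0468) = 0.1341.

Step 5 — scale by n: T² = 6 · 0.1341 = 0.8044.

T² ≈ 0.8044


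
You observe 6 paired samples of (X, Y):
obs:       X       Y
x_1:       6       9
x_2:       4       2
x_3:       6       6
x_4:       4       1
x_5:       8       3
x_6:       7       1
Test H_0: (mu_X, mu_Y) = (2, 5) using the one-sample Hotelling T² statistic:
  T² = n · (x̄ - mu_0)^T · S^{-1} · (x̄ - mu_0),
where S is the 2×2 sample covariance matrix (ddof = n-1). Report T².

Step 1 — sample mean vector:
  mean(X) = (6 + 4 + 6 + 4 + 8 + 7) / 6 = 35/6 = 5.8333
  mean(Y) = (9 + 2 + 6 + 1 + 3 + 1) / 6 = 22/6 = 3.6667
  x̄ = (5.8333, 3.6667),  deviation x̄ - mu_0 = (5.8333, 3.6667) - (2, 5) = (3.8333, -1.3333).

Step 2 — sample covariance matrix, S[i,j] = (1/(n-1)) · Σ_k (x_{k,i} - mean_i) · (x_{k,j} - mean_j), divisor n-1 = 5:
  S[X,X] = ((0.1667)·(0.1667) + (-1.8333)·(-1.8333) + (0.1667)·(0.1667) + (-1.8333)·(-1.8333) + (2.1667)·(2.1667) + (1.1667)·(1.1667)) / 5 = 12.8333/5 = 2.5667
  S[X,Y] = ((0.1667)·(5.3333) + (-1.8333)·(-1.6667) + (0.1667)·(2.3333) + (-1.8333)·(-2.6667) + (2.1667)·(-0.6667) + (1.1667)·(-2.6667)) / 5 = 4.6667/5 = 0.9333
  S[Y,Y] = ((5.3333)·(5.3333) + (-1.6667)·(-1.6667) + (2.3333)·(2.3333) + (-2.6667)·(-2.6667) + (-0.6667)·(-0.6667) + (-2.6667)·(-2.6667)) / 5 = 51.3333/5 = 10.2667
  S = [[2.5667, 0.9333],
 [0.9333, 10.2667]].

Step 3 — invert S. det(S) = 2.5667·10.2667 - (0.9333)² = 25.48.
  S^{-1} = (1/det) · [[d, -b], [-b, a]] = [[0.4029, -0.0366],
 [-0.0366, 0.1007]].

Step 4 — quadratic form (x̄ - mu_0)^T · S^{-1} · (x̄ - mu_0):
  S^{-1} · (x̄ - mu_0) = (1.5934, -0.2747),
  (x̄ - mu_0)^T · [...] = (3.8333)·(1.5934) + (-1.3333)·(-0.2747) = 6.4744.

Step 5 — scale by n: T² = 6 · 6.4744 = 38.8462.

T² ≈ 38.8462
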